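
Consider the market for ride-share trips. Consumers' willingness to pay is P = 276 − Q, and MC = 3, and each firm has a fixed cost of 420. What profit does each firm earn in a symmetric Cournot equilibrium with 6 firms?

π_i = 1101

Cournot with 6 identical firms: the symmetric best-response condition is 276 − 7q = 3. Each firm produces q = 39, total output Q = 234, price P = 42.
Each firm's profit = (42 − 3)·39 − 420 = 1101.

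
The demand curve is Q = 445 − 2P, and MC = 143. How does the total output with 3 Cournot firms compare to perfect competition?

Cournot: Q = 119.25; Competition: Q = 159

Inverting demand: P = 222.5 − 0.5Q.
In a 3-firm Cournot equilibrium, symmetry and the first-order condition give q = (222.5 − 143)/(2) = 39.75. So Q = 119.25 and P = 162.875.
Under competition P = MC = 143, so Q = (222.5 − 143)/0.5 = 159.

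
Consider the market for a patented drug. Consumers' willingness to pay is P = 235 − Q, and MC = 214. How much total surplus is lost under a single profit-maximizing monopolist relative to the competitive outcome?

Under competition P = MC = 214, so Q = (235 − 214)/1 = 21.
Monopoly sets MR = MC: 235 − 2Q = 214 ⇒ Q = 10.5, P = 235 − 10.5 = 224.5.
DWL is the triangle between Q = 10.5 and Q = 21: ½·(21 − 10.5)·(224.5 − 214) = 55.125.

DWL = 55.125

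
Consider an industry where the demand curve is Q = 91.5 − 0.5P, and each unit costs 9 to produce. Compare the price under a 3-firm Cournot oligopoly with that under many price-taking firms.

Cournot: P = 52.5; Competition: P = 9

Inverting demand: P = 183 − 2Q.
Cournot with 3 identical firms: the symmetric best-response condition is 183 − 8q = 9. Each firm produces q = 21.75, total output Q = 65.25, price P = 52.5.
Perfect competition: P = MC = 9, so 183 − 2Q = 9 and Q = 87.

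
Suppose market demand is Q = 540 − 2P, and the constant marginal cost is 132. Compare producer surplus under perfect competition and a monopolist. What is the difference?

PS rises by 9522

Inverting demand: P = 270 − 0.5Q.
Competitive firms price at marginal cost: P = 132, giving Q = 276.
PS = (132 − 132)·276 = 0.
Monopoly sets MR = MC: 270 − Q = 132 ⇒ Q = 138, P = 270 − 0.5·138 = 201.
PS = (201 − 132)·138 = 9522.
Change in producer surplus: 9522 − 0 = 9522.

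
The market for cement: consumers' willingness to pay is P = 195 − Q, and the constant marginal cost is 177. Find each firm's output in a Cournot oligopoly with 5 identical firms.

With 5 symmetric Cournot firms, each firm's FOC gives 195 − 6q = 177, so q = 3, Q = 5·3 = 15, and P = 180.

q_i = 3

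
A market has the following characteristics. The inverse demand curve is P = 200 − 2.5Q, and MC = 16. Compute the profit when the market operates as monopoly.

Monopoly sets MR = MC: 200 − 5Q = 16 ⇒ Q = 36.8, P = 200 − 2.5·36.8 = 108.
Profit = (108 − 16)·36.8 = 3385.6.

Profit = 3385.6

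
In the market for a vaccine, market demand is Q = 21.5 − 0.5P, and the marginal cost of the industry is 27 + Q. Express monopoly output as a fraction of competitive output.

Inverting demand: P = 43 − 2Q.
The monopolist equates marginal revenue to marginal cost: 43 − 4Q = 27 + Q, so Q = 3.2. From demand, P = 36.6.
Under competition P = MC: 43 − 2Q = 27 + Q ⇒ Q = 16/3, P = 97/3.
Ratio Q_m/Q_c = 3.2/(16/3) = 0.6.

Q_m/Q_c = 0.6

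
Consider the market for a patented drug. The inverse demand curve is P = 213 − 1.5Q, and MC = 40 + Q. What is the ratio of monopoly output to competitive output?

A monopolist chooses Q where MR = MC. MR = 213 − 3Q; setting this equal to 40 + Q gives Q = 43.25 and P = 148.125.
Competitive equilibrium sets price equal to marginal cost: 213 − 1.5Q = 40 + Q, so Q = 69.2 and P = 109.2.
Ratio Q_m/Q_c = 43.25/69.2 = 0.625.

Q_m/Q_c = 0.625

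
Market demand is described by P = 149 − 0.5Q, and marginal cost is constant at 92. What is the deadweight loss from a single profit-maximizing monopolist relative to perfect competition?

Under competition P = MC = 92, so Q = (149 − 92)/0.5 = 114.
Monopoly sets MR = MC: 149 − Q = 92 ⇒ Q = 57, P = 149 − 0.5·57 = 120.5.
DWL is the triangle between Q = 57 and Q = 114: ½·(114 − 57)·(120.5 − 92) = 812.25.

DWL = 812.25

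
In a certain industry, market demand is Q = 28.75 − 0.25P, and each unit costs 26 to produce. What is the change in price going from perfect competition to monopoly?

P rises by 44.5

Inverting demand: P = 115 − 4Q.
Under competition P = MC = 26, so Q = (115 − 26)/4 = 22.25.
A monopolist chooses Q where MR = MC. MR = 115 − 8Q; setting this equal to 26 gives Q = 11.125 and P = 70.5.
Change in price: 70.5 − 26 = 44.5.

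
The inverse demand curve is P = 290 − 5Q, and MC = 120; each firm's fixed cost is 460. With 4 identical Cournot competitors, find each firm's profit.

In a 4-firm Cournot equilibrium, symmetry and the first-order condition give q = (290 − 120)/(25) = 6.8. So Q = 27.2 and P = 154.
Each firm's profit = (154 − 120)·6.8 − 460 = −228.8.

π_i = −228.8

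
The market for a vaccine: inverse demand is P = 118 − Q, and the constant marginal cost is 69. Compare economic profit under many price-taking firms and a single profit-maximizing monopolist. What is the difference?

Competitive firms price at marginal cost: P = 69, giving Q = 49.
Profit = (69 − 69)·49 = 0.
A monopolist chooses Q where MR = MC. MR = 118 − 2Q; setting this equal to 69 gives Q = 24.5 and P = 93.5.
Profit = (93.5 − 69)·24.5 = 600.25.
Change in economic profit: 600.25 − 0 = 600.25.

Economic profit rises by 600.25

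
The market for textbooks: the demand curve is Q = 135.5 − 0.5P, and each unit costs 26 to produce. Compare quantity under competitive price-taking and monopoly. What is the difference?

Inverting demand: P = 271 − 2Q.
Under competition P = MC = 26, so Q = (271 − 26)/2 = 122.5.
The monopolist equates marginal revenue to marginal cost: 271 − 4Q = 26, so Q = 61.25. From demand, P = 148.5.
Change in quantity: 61.25 − 122.5 = −61.25.

Quantity falls by 61.25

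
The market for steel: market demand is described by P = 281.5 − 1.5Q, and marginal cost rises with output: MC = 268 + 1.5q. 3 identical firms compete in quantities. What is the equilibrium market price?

P = 273.4

With 3 symmetric Cournot firms, each firm's FOC gives 281.5 − 6q = 268 + 1.5q, so q = 1.8, Q = 3·1.8 = 5.4, and P = 273.4.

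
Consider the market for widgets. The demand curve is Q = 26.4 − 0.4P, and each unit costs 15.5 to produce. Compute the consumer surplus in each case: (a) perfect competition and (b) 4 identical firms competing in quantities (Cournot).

Inverting demand: P = 66 − 2.5Q.
Competitive firms price at marginal cost: P = 15.5, giving Q = 20.2.
CS = ½·(66 − 15.5)·20.2 = 510.05.
In a 4-firm Cournot equilibrium, symmetry and the first-order condition give q = (66 − 15.5)/(12.5) = 4.04. So Q = 16.16 and P = 25.6.
CS = ½·(66 − 25.6)·16.16 = 326.432.

Competition: CS = 510.05; Cournot: CS = 326.432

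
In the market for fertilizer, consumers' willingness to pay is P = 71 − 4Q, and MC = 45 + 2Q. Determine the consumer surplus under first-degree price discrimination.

CS = 0

A perfectly discriminating monopolist sells every unit with P(Q) ≥ MC(Q), so output equals the competitive quantity Q = 13/3. Each buyer pays their reservation price, so CS = 0 and the firm captures all surplus.
CS = 0.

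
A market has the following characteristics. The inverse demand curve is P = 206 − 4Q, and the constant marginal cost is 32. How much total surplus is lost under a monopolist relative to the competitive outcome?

Under competition P = MC = 32, so Q = (206 − 32)/4 = 43.5.
Monopoly sets MR = MC: 206 − 8Q = 32 ⇒ Q = 21.75, P = 206 − 4·21.75 = 119.
DWL is the triangle between Q = 21.75 and Q = 43.5: ½·(43.5 − 21.75)·(119 − 32) = 946.125.

DWL = 946.125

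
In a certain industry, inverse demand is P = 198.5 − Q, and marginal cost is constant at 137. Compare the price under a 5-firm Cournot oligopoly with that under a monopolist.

Cournot with 5 identical firms: the symmetric best-response condition is 198.5 − 6q = 137. Each firm produces q = 10.25, total output Q = 51.25, price P = 147.25.
The monopolist equates marginal revenue to marginal cost: 198.5 − 2Q = 137, so Q = 30.75. From demand, P = 167.75.

Cournot: P = 147.25; Monopoly: P = 167.75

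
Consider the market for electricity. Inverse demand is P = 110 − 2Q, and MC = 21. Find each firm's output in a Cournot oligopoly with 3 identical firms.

q_i = 11.125

With 3 symmetric Cournot firms, each firm's FOC gives 110 − 8q = 21, so q = 11.125, Q = 3·11.125 = 33.375, and P = 43.25.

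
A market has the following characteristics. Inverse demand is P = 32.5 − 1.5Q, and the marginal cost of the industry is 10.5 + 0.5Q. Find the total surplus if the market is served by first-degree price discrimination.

TS = 121

A perfectly discriminating monopolist sells every unit with P(Q) ≥ MC(Q), so output equals the competitive quantity Q = 11. Each buyer pays their reservation price, so CS = 0 and the firm captures all surplus.
TS = 121 (equal to competitive TS).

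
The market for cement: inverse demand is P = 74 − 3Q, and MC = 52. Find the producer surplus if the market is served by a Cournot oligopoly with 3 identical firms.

Cournot with 3 identical firms: the symmetric best-response condition is 74 − 12q = 52. Each firm produces q = 11/6, total output Q = 5.5, price P = 57.5.
PS = (57.5 − 52)·5.5 = 30.25.

PS = 30.25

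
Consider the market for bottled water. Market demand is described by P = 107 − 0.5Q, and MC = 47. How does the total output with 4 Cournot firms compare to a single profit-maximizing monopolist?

Cournot: Q = 96; Monopoly: Q = 60

In a 4-firm Cournot equilibrium, symmetry and the first-order condition give q = (107 − 47)/(2.5) = 24. So Q = 96 and P = 59.
Monopoly sets MR = MC: 107 − Q = 47 ⇒ Q = 60, P = 107 − 0.5·60 = 77.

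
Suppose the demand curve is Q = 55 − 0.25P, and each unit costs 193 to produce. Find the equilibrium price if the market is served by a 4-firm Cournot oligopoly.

P = 198.4

Inverting demand: P = 220 − 4Q.
Cournot with 4 identical firms: the symmetric best-response condition is 220 − 20q = 193. Each firm produces q = 1.35, total output Q = 5.4, price P = 198.4.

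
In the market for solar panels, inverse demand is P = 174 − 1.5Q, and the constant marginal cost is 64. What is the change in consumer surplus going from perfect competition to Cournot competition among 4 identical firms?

CS falls by 1452

Under competition P = MC = 64, so Q = (174 − 64)/1.5 = 220/3.
CS = ½·(174 − 64)·220/3 = 12100/3.
In a 4-firm Cournot equilibrium, symmetry and the first-order condition give q = (174 − 64)/(7.5) = 44/3. So Q = 176/3 and P = 86.
CS = ½·(174 − 86)·176/3 = 7744/3.
Change in consumer surplus: 7744/3 − 12100/3 = −1452.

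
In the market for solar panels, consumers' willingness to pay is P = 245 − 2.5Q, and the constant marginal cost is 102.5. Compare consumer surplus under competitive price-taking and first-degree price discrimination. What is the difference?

Perfect competition: P = MC = 102.5, so 245 − 2.5Q = 102.5 and Q = 57.
CS = ½·(245 − 102.5)·57 = 4061.25.
With perfect price discrimination, output is the efficient level Q = 57 (where demand meets MC), but every buyer pays their willingness to pay: CS = 0 and PS = total surplus.
CS = 0.
Change in consumer surplus: 0 − 4061.25 = −4061.25.

CS falls by 4061.25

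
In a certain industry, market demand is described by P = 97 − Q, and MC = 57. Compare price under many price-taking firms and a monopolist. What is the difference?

Price rises by 20

Perfect competition: P = MC = 57, so 97 − Q = 57 and Q = 40.
The monopolist equates marginal revenue to marginal cost: 97 − 2Q = 57, so Q = 20. From demand, P = 77.
Change in price: 77 − 57 = 20.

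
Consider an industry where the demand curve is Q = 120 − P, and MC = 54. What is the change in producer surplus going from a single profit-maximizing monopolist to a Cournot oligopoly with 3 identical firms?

Producer surplus falls by 272.25

Inverting demand: P = 120 − Q.
The monopolist equates marginal revenue to marginal cost: 120 − 2Q = 54, so Q = 33. From demand, P = 87.
PS = (87 − 54)·33 = 1089.
With 3 symmetric Cournot firms, each firm's FOC gives 120 − 4q = 54, so q = 16.5, Q = 3·16.5 = 49.5, and P = 70.5.
PS = (70.5 − 54)·49.5 = 816.75.
Change in producer surplus: 816.75 − 1089 = −272.25.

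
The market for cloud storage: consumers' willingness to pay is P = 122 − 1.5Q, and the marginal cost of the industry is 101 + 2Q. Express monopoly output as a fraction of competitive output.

A monopolist chooses Q where MR = MC. MR = 122 − 3Q; setting this equal to 101 + 2Q gives Q = 4.2 and P = 115.7.
Under competition P = MC: 122 − 1.5Q = 101 + 2Q ⇒ Q = 6, P = 113.
Ratio Q_m/Q_c = 4.2/6 = 0.7.

Q_m/Q_c = 0.7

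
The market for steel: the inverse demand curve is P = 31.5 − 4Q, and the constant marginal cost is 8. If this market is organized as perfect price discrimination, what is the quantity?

Q = 5.875

A perfectly discriminating monopolist sells every unit with P(Q) ≥ MC(Q), so output equals the competitive quantity Q = 5.875. Each buyer pays their reservation price, so CS = 0 and the firm captures all surplus.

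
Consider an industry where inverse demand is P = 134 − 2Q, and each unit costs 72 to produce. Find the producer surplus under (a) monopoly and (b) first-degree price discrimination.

The monopolist equates marginal revenue to marginal cost: 134 − 4Q = 72, so Q = 15.5. From demand, P = 103.
PS = (103 − 72)·15.5 = 480.5.
Under first-degree price discrimination the firm charges each unit its demand price and produces up to where P = MC, i.e. Q = 31. Consumer surplus is zero; producer surplus equals total surplus.
PS = ½·(134 − 72)·31 = 961.

Monopoly: PS = 480.5; Perfect PD: PS = 961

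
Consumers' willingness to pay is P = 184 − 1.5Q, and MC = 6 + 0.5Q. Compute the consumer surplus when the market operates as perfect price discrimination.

CS = 0

A perfectly discriminating monopolist sells every unit with P(Q) ≥ MC(Q), so output equals the competitive quantity Q = 89. Each buyer pays their reservation price, so CS = 0 and the firm captures all surplus.
CS = 0.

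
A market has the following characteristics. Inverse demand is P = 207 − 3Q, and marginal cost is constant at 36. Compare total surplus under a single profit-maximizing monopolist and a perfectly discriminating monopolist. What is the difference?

TS rises by 1218.375

A monopolist chooses Q where MR = MC. MR = 207 − 6Q; setting this equal to 36 gives Q = 28.5 and P = 121.5.
CS = ½·(207 − 121.5)·28.5 = 1218.375; PS = (121.5 − 36)·28.5 = 2436.75; TS = 3655.125.
Under first-degree price discrimination the firm charges each unit its demand price and produces up to where P = MC, i.e. Q = 57. Consumer surplus is zero; producer surplus equals total surplus.
TS = 4873.5 (equal to competitive TS).
Change in total surplus: 4873.5 − 3655.125 = 1218.375.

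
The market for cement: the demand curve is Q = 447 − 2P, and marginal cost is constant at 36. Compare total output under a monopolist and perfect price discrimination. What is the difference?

Inverting demand: P = 223.5 − 0.5Q.
The monopolist equates marginal revenue to marginal cost: 223.5 − Q = 36, so Q = 187.5. From demand, P = 129.75.
With perfect price discrimination, output is the efficient level Q = 375 (where demand meets MC), but every buyer pays their willingness to pay: CS = 0 and PS = total surplus.
Change in total output: 375 − 187.5 = 187.5.

Total output rises by 187.5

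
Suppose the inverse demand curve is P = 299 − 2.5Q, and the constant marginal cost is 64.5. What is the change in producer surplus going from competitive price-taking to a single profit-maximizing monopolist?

PS rises by 5499.025

Under competition P = MC = 64.5, so Q = (299 − 64.5)/2.5 = 93.8.
PS = (64.5 − 64.5)·93.8 = 0.
A monopolist chooses Q where MR = MC. MR = 299 − 5Q; setting this equal to 64.5 gives Q = 46.9 and P = 181.75.
PS = (181.75 − 64.5)·46.9 = 5499.025.
Change in producer surplus: 5499.025 − 0 = 5499.025.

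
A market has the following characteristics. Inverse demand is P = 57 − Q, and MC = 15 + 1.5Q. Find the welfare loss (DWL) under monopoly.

DWL = 28.8

Under competition P = MC: 57 − Q = 15 + 1.5Q ⇒ Q = 16.8, P = 40.2.
The monopolist equates marginal revenue to marginal cost: 57 − 2Q = 15 + 1.5Q, so Q = 12. From demand, P = 45.
CS = ½·(57 − 40.2)·16.8 = 141.12; PS = (40.2·16.8 − 15·16.8 − ½·1.5·16.8²) = 211.68; TS = 352.8.
CS = ½·(57 − 45)·12 = 72; PS = (45·12 − 15·12 − ½·1.5·12²) = 252; TS = 324.
DWL = 352.8 − 324 = 28.8.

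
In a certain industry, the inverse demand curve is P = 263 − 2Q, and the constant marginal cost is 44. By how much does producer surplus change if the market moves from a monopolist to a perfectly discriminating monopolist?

Producer surplus rises by 5995.125

A monopolist chooses Q where MR = MC. MR = 263 − 4Q; setting this equal to 44 gives Q = 54.75 and P = 153.5.
PS = (153.5 − 44)·54.75 = 5995.125.
With perfect price discrimination, output is the efficient level Q = 109.5 (where demand meets MC), but every buyer pays their willingness to pay: CS = 0 and PS = total surplus.
PS = ½·(263 − 44)·109.5 = 11990.25.
Change in producer surplus: 11990.25 − 5995.125 = 5995.125.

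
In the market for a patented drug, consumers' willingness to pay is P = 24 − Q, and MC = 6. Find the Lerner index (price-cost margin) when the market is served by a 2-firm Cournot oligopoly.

Lerner index = 0.5

With 2 symmetric Cournot firms, each firm's FOC gives 24 − 3q = 6, so q = 6, Q = 2·6 = 12, and P = 12.
Lerner index = (P − MC)/P = (12 − 6)/12 = 0.5.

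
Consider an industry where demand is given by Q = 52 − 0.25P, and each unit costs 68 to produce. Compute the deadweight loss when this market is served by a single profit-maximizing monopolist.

Inverting demand: P = 208 − 4Q.
Perfect competition: P = MC = 68, so 208 − 4Q = 68 and Q = 35.
Monopoly sets MR = MC: 208 − 8Q = 68 ⇒ Q = 17.5, P = 208 − 4·17.5 = 138.
DWL is the triangle between Q = 17.5 and Q = 35: ½·(35 − 17.5)·(138 − 68) = 612.5.

DWL = 612.5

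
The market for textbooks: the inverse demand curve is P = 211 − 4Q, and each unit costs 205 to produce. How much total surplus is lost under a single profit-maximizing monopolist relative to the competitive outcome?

Under competition P = MC = 205, so Q = (211 − 205)/4 = 1.5.
The monopolist equates marginal revenue to marginal cost: 211 − 8Q = 205, so Q = 0.75. From demand, P = 208.
DWL is the triangle between Q = 0.75 and Q = 1.5: ½·(1.5 − 0.75)·(208 − 205) = 1.125.

DWL = 1.125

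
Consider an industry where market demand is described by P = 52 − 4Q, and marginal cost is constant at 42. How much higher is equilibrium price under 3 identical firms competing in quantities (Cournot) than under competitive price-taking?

Competitive firms price at marginal cost: P = 42, giving Q = 2.5.
With 3 symmetric Cournot firms, each firm's FOC gives 52 − 16q = 42, so q = 0.625, Q = 3·0.625 = 1.875, and P = 44.5.
Change in equilibrium price: 44.5 − 42 = 2.5.

Equilibrium price rises by 2.5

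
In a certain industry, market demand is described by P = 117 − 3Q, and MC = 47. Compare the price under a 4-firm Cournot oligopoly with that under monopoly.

Cournot: P = 61; Monopoly: P = 82

Cournot with 4 identical firms: the symmetric best-response condition is 117 − 15q = 47. Each firm produces q = 14/3, total output Q = 56/3, price P = 61.
The monopolist equates marginal revenue to marginal cost: 117 − 6Q = 47, so Q = 35/3. From demand, P = 82.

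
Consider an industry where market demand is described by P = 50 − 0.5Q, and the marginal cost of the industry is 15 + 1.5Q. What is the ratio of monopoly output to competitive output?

Q_m/Q_c = 0.8

The monopolist equates marginal revenue to marginal cost: 50 − Q = 15 + 1.5Q, so Q = 14. From demand, P = 43.
Under competition P = MC: 50 − 0.5Q = 15 + 1.5Q ⇒ Q = 17.5, P = 41.25.
Ratio Q_m/Q_c = 14/17.5 = 0.8.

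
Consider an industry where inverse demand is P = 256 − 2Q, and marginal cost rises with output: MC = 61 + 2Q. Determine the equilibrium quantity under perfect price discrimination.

With perfect price discrimination, output is the efficient level Q = 48.75 (where demand meets MC), but every buyer pays their willingness to pay: CS = 0 and PS = total surplus.

Q = 48.75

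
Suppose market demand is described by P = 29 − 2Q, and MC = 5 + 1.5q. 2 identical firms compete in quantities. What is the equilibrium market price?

With 2 symmetric Cournot firms, each firm's FOC gives 29 − 6q = 5 + 1.5q, so q = 3.2, Q = 2·3.2 = 6.4, and P = 16.2.

P = 16.2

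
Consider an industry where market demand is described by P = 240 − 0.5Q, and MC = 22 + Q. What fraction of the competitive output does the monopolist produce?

A monopolist chooses Q where MR = MC. MR = 240 − Q; setting this equal to 22 + Q gives Q = 109 and P = 185.5.
Under competition P = MC: 240 − 0.5Q = 22 + Q ⇒ Q = 436/3, P = 502/3.
Ratio Q_m/Q_c = 109/(436/3) = 0.75.

Q_m/Q_c = 0.75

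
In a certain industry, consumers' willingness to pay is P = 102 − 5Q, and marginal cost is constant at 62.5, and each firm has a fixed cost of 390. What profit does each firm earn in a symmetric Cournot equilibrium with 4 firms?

π_i = −377.518

In a 4-firm Cournot equilibrium, symmetry and the first-order condition give q = (102 − 62.5)/(25) = 1.58. So Q = 6.32 and P = 70.4.
Each firm's profit = (70.4 − 62.5)·1.58 − 390 = −377.518.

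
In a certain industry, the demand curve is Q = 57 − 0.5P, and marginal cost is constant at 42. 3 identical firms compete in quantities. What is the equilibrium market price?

Inverting demand: P = 114 − 2Q.
With 3 symmetric Cournot firms, each firm's FOC gives 114 − 8q = 42, so q = 9, Q = 3·9 = 27, and P = 60.

P = 60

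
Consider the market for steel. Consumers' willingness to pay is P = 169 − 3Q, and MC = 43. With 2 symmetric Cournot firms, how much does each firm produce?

q_i = 14

In a 2-firm Cournot equilibrium, symmetry and the first-order condition give q = (169 − 43)/(9) = 14. So Q = 28 and P = 85.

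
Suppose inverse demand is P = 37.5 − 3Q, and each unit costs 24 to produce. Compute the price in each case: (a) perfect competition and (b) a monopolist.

Perfect competition: P = MC = 24, so 37.5 − 3Q = 24 and Q = 4.5.
Monopoly sets MR = MC: 37.5 − 6Q = 24 ⇒ Q = 2.25, P = 37.5 − 3·2.25 = 30.75.

Competition: P = 24; Monopoly: P = 30.75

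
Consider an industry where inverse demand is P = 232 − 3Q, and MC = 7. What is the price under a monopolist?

P = 119.5

A monopolist chooses Q where MR = MC. MR = 232 − 6Q; setting this equal to 7 gives Q = 37.5 and P = 119.5.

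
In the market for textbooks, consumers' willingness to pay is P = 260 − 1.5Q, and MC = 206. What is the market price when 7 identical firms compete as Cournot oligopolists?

P = 212.75

In a 7-firm Cournot equilibrium, symmetry and the first-order condition give q = (260 − 206)/(12) = 4.5. So Q = 31.5 and P = 212.75.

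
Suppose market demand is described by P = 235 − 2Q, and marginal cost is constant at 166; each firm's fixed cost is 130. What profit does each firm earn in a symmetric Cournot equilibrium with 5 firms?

π_i = −63.875

Cournot with 5 identical firms: the symmetric best-response condition is 235 − 12q = 166. Each firm produces q = 5.75, total output Q = 28.75, price P = 177.5.
Each firm's profit = (177.5 − 166)·5.75 − 130 = −63.875.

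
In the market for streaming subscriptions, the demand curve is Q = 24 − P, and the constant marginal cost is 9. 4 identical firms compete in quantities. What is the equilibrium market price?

Inverting demand: P = 24 − Q.
Cournot with 4 identical firms: the symmetric best-response condition is 24 − 5q = 9. Each firm produces q = 3, total output Q = 12, price P = 12.

P = 12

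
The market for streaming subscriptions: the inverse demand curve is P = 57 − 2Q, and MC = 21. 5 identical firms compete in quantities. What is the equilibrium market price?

In a 5-firm Cournot equilibrium, symmetry and the first-order condition give q = (57 − 21)/(12) = 3. So Q = 15 and P = 27.

P = 27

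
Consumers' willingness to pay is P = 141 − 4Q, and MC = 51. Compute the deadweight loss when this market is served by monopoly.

DWL = 253.125

Perfect competition: P = MC = 51, so 141 − 4Q = 51 and Q = 22.5.
A monopolist chooses Q where MR = MC. MR = 141 − 8Q; setting this equal to 51 gives Q = 11.25 and P = 96.
DWL is the triangle between Q = 11.25 and Q = 22.5: ½·(22.5 − 11.25)·(96 − 51) = 253.125.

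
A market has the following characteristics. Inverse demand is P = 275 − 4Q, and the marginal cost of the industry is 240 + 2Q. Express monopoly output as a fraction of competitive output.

A monopolist chooses Q where MR = MC. MR = 275 − 8Q; setting this equal to 240 + 2Q gives Q = 3.5 and P = 261.
Under competition P = MC: 275 − 4Q = 240 + 2Q ⇒ Q = 35/6, P = 755/3.
Ratio Q_m/Q_c = 3.5/(35/6) = 0.6.

Q_m/Q_c = 0.6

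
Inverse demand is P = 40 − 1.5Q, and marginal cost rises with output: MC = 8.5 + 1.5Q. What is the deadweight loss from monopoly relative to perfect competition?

DWL = 18.375

Under competition P = MC: 40 − 1.5Q = 8.5 + 1.5Q ⇒ Q = 10.5, P = 24.25.
Monopoly sets MR = MC: 40 − 3Q = 8.5 + 1.5Q ⇒ Q = 7, P = 40 − 1.5·7 = 29.5.
CS = ½·(40 − 24.25)·10.5 = 1323/16; PS = (24.25·10.5 − 8.5·10.5 − ½·1.5·10.5²) = 1323/16; TS = 165.375.
CS = ½·(40 − 29.5)·7 = 36.75; PS = (29.5·7 − 8.5·7 − ½·1.5·7²) = 110.25; TS = 147.
DWL = 165.375 − 147 = 18.375.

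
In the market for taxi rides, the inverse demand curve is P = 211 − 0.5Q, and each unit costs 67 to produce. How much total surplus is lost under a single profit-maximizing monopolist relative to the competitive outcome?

Competitive firms price at marginal cost: P = 67, giving Q = 288.
Monopoly sets MR = MC: 211 − Q = 67 ⇒ Q = 144, P = 211 − 0.5·144 = 139.
DWL is the triangle between Q = 144 and Q = 288: ½·(288 − 144)·(139 − 67) = 5184.

DWL = 5184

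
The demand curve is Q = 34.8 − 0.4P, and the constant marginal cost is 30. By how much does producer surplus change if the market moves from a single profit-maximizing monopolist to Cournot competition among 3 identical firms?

PS falls by 81.225

Inverting demand: P = 87 − 2.5Q.
The monopolist equates marginal revenue to marginal cost: 87 − 5Q = 30, so Q = 11.4. From demand, P = 58.5.
PS = (58.5 − 30)·11.4 = 324.9.
Cournot with 3 identical firms: the symmetric best-response condition is 87 − 10q = 30. Each firm produces q = 5.7, total output Q = 17.1, price P = 44.25.
PS = (44.25 − 30)·17.1 = 243.675.
Change in producer surplus: 243.675 − 324.9 = −81.225.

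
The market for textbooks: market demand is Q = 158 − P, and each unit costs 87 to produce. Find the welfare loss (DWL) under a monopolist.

Inverting demand: P = 158 − Q.
Competitive firms price at marginal cost: P = 87, giving Q = 71.
A monopolist chooses Q where MR = MC. MR = 158 − 2Q; setting this equal to 87 gives Q = 35.5 and P = 122.5.
DWL is the triangle between Q = 35.5 and Q = 71: ½·(71 − 35.5)·(122.5 − 87) = 630.125.

DWL = 630.125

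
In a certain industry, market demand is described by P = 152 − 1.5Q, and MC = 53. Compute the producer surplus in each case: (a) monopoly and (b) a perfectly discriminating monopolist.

A monopolist chooses Q where MR = MC. MR = 152 − 3Q; setting this equal to 53 gives Q = 33 and P = 102.5.
PS = (102.5 − 53)·33 = 1633.5.
A perfectly discriminating monopolist sells every unit with P(Q) ≥ MC(Q), so output equals the competitive quantity Q = 66. Each buyer pays their reservation price, so CS = 0 and the firm captures all surplus.
PS = ½·(152 − 53)·66 = 3267.

Monopoly: PS = 1633.5; Perfect PD: PS = 3267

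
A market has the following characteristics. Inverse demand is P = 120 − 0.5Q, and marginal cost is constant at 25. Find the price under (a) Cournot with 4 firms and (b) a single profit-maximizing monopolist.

Cournot: P = 44; Monopoly: P = 72.5

With 4 symmetric Cournot firms, each firm's FOC gives 120 − 2.5q = 25, so q = 38, Q = 4·38 = 152, and P = 44.
Monopoly sets MR = MC: 120 − Q = 25 ⇒ Q = 95, P = 120 − 0.5·95 = 72.5.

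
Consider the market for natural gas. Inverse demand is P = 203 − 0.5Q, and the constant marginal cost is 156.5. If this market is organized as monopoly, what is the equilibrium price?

A monopolist chooses Q where MR = MC. MR = 203 − Q; setting this equal to 156.5 gives Q = 46.5 and P = 179.75.

P = 179.75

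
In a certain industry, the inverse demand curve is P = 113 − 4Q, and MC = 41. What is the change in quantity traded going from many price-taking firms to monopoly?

Competitive firms price at marginal cost: P = 41, giving Q = 18.
A monopolist chooses Q where MR = MC. MR = 113 − 8Q; setting this equal to 41 gives Q = 9 and P = 77.
Change in quantity traded: 9 − 18 = −9.

Q falls by 9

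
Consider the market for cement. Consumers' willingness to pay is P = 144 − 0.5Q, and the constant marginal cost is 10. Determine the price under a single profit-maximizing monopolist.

P = 77

Monopoly sets MR = MC: 144 − Q = 10 ⇒ Q = 134, P = 144 − 0.5·134 = 77.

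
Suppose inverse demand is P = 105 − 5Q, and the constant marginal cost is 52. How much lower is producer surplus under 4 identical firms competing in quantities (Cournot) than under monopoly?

PS falls by 50.562

A monopolist chooses Q where MR = MC. MR = 105 − 10Q; setting this equal to 52 gives Q = 5.3 and P = 78.5.
PS = (78.5 − 52)·5.3 = 140.45.
In a 4-firm Cournot equilibrium, symmetry and the first-order condition give q = (105 − 52)/(25) = 2.12. So Q = 8.48 and P = 62.6.
PS = (62.6 − 52)·8.48 = 89.888.
Change in producer surplus: 89.888 − 140.45 = −50.562.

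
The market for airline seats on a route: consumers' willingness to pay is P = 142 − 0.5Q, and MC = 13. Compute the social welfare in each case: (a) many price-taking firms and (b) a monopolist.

Perfect competition: P = MC = 13, so 142 − 0.5Q = 13 and Q = 258.
CS = ½·(142 − 13)·258 = 16641; PS = (13 − 13)·258 = 0; TS = 16641.
The monopolist equates marginal revenue to marginal cost: 142 − Q = 13, so Q = 129. From demand, P = 77.5.
CS = ½·(142 − 77.5)·129 = 4160.25; PS = (77.5 − 13)·129 = 8320.5; TS = 12480.75.

Competition: TS = 16641; Monopoly: TS = 12480.75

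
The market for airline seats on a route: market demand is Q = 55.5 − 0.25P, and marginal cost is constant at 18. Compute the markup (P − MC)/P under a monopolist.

Lerner index = 0.85

Inverting demand: P = 222 − 4Q.
Monopoly sets MR = MC: 222 − 8Q = 18 ⇒ Q = 25.5, P = 222 − 4·25.5 = 120.
Lerner index = (P − MC)/P = (120 − 18)/120 = 0.85.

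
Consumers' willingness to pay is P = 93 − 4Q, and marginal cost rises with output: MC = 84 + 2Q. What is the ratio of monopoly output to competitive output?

A monopolist chooses Q where MR = MC. MR = 93 − 8Q; setting this equal to 84 + 2Q gives Q = 0.9 and P = 89.4.
Competitive equilibrium sets price equal to marginal cost: 93 − 4Q = 84 + 2Q, so Q = 1.5 and P = 87.
Ratio Q_m/Q_c = 0.9/1.5 = 0.6.

Q_m/Q_c = 0.6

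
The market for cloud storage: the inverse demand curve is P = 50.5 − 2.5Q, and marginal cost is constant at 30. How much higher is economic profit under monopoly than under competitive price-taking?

Competitive firms price at marginal cost: P = 30, giving Q = 8.2.
Profit = (30 − 30)·8.2 = 0.
A monopolist chooses Q where MR = MC. MR = 50.5 − 5Q; setting this equal to 30 gives Q = 4.1 and P = 40.25.
Profit = (40.25 − 30)·4.1 = 42.025.
Change in economic profit: 42.025 − 0 = 42.025.

Economic profit rises by 42.025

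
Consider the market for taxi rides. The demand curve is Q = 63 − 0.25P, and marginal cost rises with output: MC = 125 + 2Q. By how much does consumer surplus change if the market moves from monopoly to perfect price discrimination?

Inverting demand: P = 252 − 4Q.
Monopoly sets MR = MC: 252 − 8Q = 125 + 2Q ⇒ Q = 12.7, P = 252 − 4·12.7 = 201.2.
CS = ½·(252 − 201.2)·12.7 = 322.58.
With perfect price discrimination, output is the efficient level Q = 127/6 (where demand meets MC), but every buyer pays their willingness to pay: CS = 0 and PS = total surplus.
CS = 0.
Change in consumer surplus: 0 − 322.58 = −322.58.

Consumer surplus falls by 322.58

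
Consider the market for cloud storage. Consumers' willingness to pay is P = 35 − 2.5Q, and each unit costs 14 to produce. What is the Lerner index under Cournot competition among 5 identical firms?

In a 5-firm Cournot equilibrium, symmetry and the first-order condition give q = (35 − 14)/(15) = 1.4. So Q = 7 and P = 17.5.
Lerner index = (P − MC)/P = (17.5 − 14)/17.5 = 0.2.

Lerner index = 0.2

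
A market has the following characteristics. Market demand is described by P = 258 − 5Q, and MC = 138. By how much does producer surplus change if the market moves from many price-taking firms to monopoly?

Producer surplus rises by 720

Competitive firms price at marginal cost: P = 138, giving Q = 24.
PS = (138 − 138)·24 = 0.
A monopolist chooses Q where MR = MC. MR = 258 − 10Q; setting this equal to 138 gives Q = 12 and P = 198.
PS = (198 − 138)·12 = 720.
Change in producer surplus: 720 − 0 = 720.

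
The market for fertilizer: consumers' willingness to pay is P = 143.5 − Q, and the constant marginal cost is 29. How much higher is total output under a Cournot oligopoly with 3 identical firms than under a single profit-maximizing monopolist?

The monopolist equates marginal revenue to marginal cost: 143.5 − 2Q = 29, so Q = 57.25. From demand, P = 86.25.
With 3 symmetric Cournot firms, each firm's FOC gives 143.5 − 4q = 29, so q = 28.625, Q = 3·28.625 = 85.875, and P = 57.625.
Change in total output: 85.875 − 57.25 = 28.625.

Q rises by 28.625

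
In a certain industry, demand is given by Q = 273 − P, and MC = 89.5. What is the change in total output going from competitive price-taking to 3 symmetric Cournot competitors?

Q falls by 45.875

Inverting demand: P = 273 − Q.
Under competition P = MC = 89.5, so Q = (273 − 89.5)/1 = 183.5.
With 3 symmetric Cournot firms, each firm's FOC gives 273 − 4q = 89.5, so q = 45.875, Q = 3·45.875 = 137.625, and P = 135.375.
Change in total output: 137.625 − 183.5 = −45.875.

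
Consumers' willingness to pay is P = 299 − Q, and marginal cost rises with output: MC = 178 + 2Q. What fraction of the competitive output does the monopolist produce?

Q_m/Q_c = 0.75

Monopoly sets MR = MC: 299 − 2Q = 178 + 2Q ⇒ Q = 30.25, P = 299 − 30.25 = 268.75.
Competitive equilibrium sets price equal to marginal cost: 299 − Q = 178 + 2Q, so Q = 121/3 and P = 776/3.
Ratio Q_m/Q_c = 30.25/(121/3) = 0.75.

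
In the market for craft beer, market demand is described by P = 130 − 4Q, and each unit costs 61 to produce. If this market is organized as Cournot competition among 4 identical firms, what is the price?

P = 74.8

In a 4-firm Cournot equilibrium, symmetry and the first-order condition give q = (130 − 61)/(20) = 3.45. So Q = 13.8 and P = 74.8.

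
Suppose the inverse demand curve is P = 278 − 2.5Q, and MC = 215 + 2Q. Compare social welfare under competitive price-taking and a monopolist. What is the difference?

Competitive equilibrium sets price equal to marginal cost: 278 − 2.5Q = 215 + 2Q, so Q = 14 and P = 243.
CS = ½·(278 − 243)·14 = 245; PS = (243·14 − 215·14 − ½·2·14²) = 196; TS = 441.
The monopolist equates marginal revenue to marginal cost: 278 − 5Q = 215 + 2Q, so Q = 9. From demand, P = 255.5.
CS = ½·(278 − 255.5)·9 = 101.25; PS = (255.5·9 − 215·9 − ½·2·9²) = 283.5; TS = 384.75.
Change in social welfare: 384.75 − 441 = −56.25.

TS falls by 56.25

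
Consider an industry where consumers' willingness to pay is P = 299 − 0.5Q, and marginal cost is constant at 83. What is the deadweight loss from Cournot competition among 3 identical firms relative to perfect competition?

Under competition P = MC = 83, so Q = (299 − 83)/0.5 = 432.
In a 3-firm Cournot equilibrium, symmetry and the first-order condition give q = (299 − 83)/(2) = 108. So Q = 324 and P = 137.
DWL is the triangle between Q = 324 and Q = 432: ½·(432 − 324)·(137 − 83) = 2916.

DWL = 2916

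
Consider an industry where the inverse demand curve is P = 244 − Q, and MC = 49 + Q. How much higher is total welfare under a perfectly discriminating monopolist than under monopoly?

TS rises by 1056.25

Monopoly sets MR = MC: 244 − 2Q = 49 + Q ⇒ Q = 65, P = 244 − 65 = 179.
CS = ½·(244 − 179)·65 = 2112.5; PS = (179·65 − 49·65 − ½·1·65²) = 6337.5; TS = 8450.
Under first-degree price discrimination the firm charges each unit its demand price and produces up to where P = MC, i.e. Q = 97.5. Consumer surplus is zero; producer surplus equals total surplus.
TS = 9506.25 (equal to competitive TS).
Change in total welfare: 9506.25 − 8450 = 1056.25.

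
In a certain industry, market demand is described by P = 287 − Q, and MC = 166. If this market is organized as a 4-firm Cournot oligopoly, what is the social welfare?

In a 4-firm Cournot equilibrium, symmetry and the first-order condition give q = (287 − 166)/(5) = 24.2. So Q = 96.8 and P = 190.2.
CS = ½·(287 − 190.2)·96.8 = 4685.12; PS = (190.2 − 166)·96.8 = 2342.56; TS = 7027.68.

TS = 7027.68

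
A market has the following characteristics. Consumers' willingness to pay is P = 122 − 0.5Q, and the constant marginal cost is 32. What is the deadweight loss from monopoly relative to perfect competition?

DWL = 2025

Under competition P = MC = 32, so Q = (122 − 32)/0.5 = 180.
The monopolist equates marginal revenue to marginal cost: 122 − Q = 32, so Q = 90. From demand, P = 77.
DWL is the triangle between Q = 90 and Q = 180: ½·(180 − 90)·(77 − 32) = 2025.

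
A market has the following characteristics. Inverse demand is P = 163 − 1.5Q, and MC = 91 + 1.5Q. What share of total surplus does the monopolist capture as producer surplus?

A monopolist chooses Q where MR = MC. MR = 163 − 3Q; setting this equal to 91 + 1.5Q gives Q = 16 and P = 139.
CS = ½·(163 − 139)·16 = 192.
PS = P·Q − VC(Q) = 139·16 − (91·16 + ½·1.5·16²) = 576.
Share captured = PS/TS = 576/768 = 0.75.

PS/TS = 0.75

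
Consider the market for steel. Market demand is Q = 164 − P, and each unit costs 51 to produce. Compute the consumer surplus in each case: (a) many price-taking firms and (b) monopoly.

Inverting demand: P = 164 − Q.
Under competition P = MC = 51, so Q = (164 − 51)/1 = 113.
CS = ½·(164 − 51)·113 = 6384.5.
The monopolist equates marginal revenue to marginal cost: 164 − 2Q = 51, so Q = 56.5. From demand, P = 107.5.
CS = ½·(164 − 107.5)·56.5 = 1596.125.

Competition: CS = 6384.5; Monopoly: CS = 1596.125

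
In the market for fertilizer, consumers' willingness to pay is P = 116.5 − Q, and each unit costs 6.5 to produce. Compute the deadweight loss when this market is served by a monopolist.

DWL = 1512.5

Competitive firms price at marginal cost: P = 6.5, giving Q = 110.
A monopolist chooses Q where MR = MC. MR = 116.5 − 2Q; setting this equal to 6.5 gives Q = 55 and P = 61.5.
DWL is the triangle between Q = 55 and Q = 110: ½·(110 − 55)·(61.5 − 6.5) = 1512.5.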